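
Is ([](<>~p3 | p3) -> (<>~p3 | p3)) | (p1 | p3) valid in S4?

Yes, valid

Tableau for the negation ~(([](<>~p3 | p3) -> (<>~p3 | p3)) | (p1 | p3)):
1. ~(([](<>~p3 | p3) -> (<>~p3 | p3)) | (p1 | p3)), w0
2. ~([](<>~p3 | p3) -> (<>~p3 | p3)), w0
3. ~(p1 | p3), w0
4. [](<>~p3 | p3), w0
5. ~(<>~p3 | p3), w0
6. ~p1, w0
7. ~p3, w0
8. ~<>~p3, w0
9. <>~p3 | p3, w0
10. p3, w0
Accessibility: w0Rw0
Branch closes: p3 and ~p3 both at w0.
All branches of the negation close; one closing branch shown above.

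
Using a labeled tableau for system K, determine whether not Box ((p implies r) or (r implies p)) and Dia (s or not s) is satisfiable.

1. not Box ((p implies r) or (r implies p)) and Dia (s or not s), 0
2. not Box ((p implies r) or (r implies p)), 0
3. Dia (s or not s), 0
4. not ((p implies r) or (r implies p)), 1
5. not (p implies r), 1
6. not (r implies p), 1
7. p, 1
8. not r, 1
9. r, 1
10. not p, 1
Accessibility: 0R1
Branch closes: r and not r both at 1.
(One branch shown.) All branches close.

Unsatisfiable (every branch closes)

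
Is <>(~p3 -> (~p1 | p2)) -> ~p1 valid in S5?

Invalid (countermodel exists)

Tableau for the negation ~(<>(~p3 -> (~p1 | p2)) -> ~p1):
1. ~(<>(~p3 -> (~p1 | p2)) -> ~p1), u
2. <>(~p3 -> (~p1 | p2)), u
3. p1, u
4. ~p3 -> (~p1 | p2), v
5. ~p1 | p2, v
6. p2, v
Accessibility: uRu, uRv, vRu, vRv
The negation has an open branch (countermodel exists).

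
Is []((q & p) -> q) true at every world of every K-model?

Valid in K

Tableau for the negation ~[]((q & p) -> q):
1. ~[]((q & p) -> q), 0
2. ~((q & p) -> q), 1
3. q & p, 1
4. ~q, 1
5. q, 1
6. p, 1
Accessibility: 0R1
Branch closes: q and ~q both at 1.
All branches of the negation close; one closing branch shown above.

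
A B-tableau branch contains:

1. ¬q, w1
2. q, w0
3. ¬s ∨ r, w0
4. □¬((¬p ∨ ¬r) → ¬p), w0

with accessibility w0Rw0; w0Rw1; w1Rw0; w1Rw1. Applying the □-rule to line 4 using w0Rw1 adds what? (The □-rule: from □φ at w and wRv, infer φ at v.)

¬((¬p ∨ ¬r) → ¬p), w1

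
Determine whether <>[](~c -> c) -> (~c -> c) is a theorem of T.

Not valid

Tableau for the negation ~(<>[](~c -> c) -> (~c -> c)):
1. ~(<>[](~c -> c) -> (~c -> c)), 0
2. <>[](~c -> c), 0
3. ~(~c -> c), 0
4. ~c, 0
5. [](~c -> c), 1
6. ~c -> c, 1
7. c, 1
Accessibility: 0R0, 0R1, 1R1
The negation has an open branch (countermodel exists).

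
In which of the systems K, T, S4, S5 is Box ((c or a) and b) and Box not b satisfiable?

K

T-tableau for the formula:
1. Box ((c or a) and b) and Box not b, w0
2. Box ((c or a) and b), w0   [and-rule on 1]
3. Box not b, w0   [and-rule on 1]
4. (c or a) and b, w0   [Box-rule on 2 via w0Rw0]
5. c or a, w0   [and-rule on 4]
6. b, w0   [and-rule on 4]
7. not b, w0   [Box-rule on 3 via w0Rw0]
Accessibility: w0Rw0
Branch closes: b and not b both at w0.
Every branch closes (one shown): unsatisfiable in T, hence also in S4, S5 (every S4/S5-frame is a T-frame).
K-tableau for the formula:
1. Box ((c or a) and b) and Box not b, w0
2. Box ((c or a) and b), w0   [and-rule on 1]
3. Box not b, w0   [and-rule on 1]
Complete open branch: satisfiable in K.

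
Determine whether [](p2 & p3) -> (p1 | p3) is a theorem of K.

No, not valid

Tableau for the negation ~([](p2 & p3) -> (p1 | p3)):
1. ~([](p2 & p3) -> (p1 | p3)), u
2. [](p2 & p3), u
3. ~(p1 | p3), u
4. ~p1, u
5. ~p3, u
The negation has an open branch (countermodel exists).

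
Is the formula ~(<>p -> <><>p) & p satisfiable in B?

1. ~(<>p -> <><>p) & p, u
2. ~(<>p -> <><>p), u
3. p, u
4. <>p, u
5. ~<><>p, u
6. ~<>p, u
7. ~p, u
Accessibility: uRu
Branch closes: p and ~p both at u.
(One branch shown.) All branches close.

Unsatisfiable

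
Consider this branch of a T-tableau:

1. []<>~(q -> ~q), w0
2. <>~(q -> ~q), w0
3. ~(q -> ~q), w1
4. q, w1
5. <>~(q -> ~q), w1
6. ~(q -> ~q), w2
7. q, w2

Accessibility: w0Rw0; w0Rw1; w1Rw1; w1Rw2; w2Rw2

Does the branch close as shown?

No, open

No atom appears with both signs at the same world.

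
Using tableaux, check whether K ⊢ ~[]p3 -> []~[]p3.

Invalid (countermodel exists)

Tableau for the negation ~(~[]p3 -> []~[]p3):
1. ~(~[]p3 -> []~[]p3), u
2. ~[]p3, u   [~->-rule on 1]
3. ~[]~[]p3, u   [~->-rule on 1]
4. ~p3, v   [~[]-rule on 2: fresh world v, uRv]
5. []p3, w   [~[]-rule on 3: fresh world w, uRw]
Accessibility: uRv, uRw
The negation has an open branch (countermodel exists).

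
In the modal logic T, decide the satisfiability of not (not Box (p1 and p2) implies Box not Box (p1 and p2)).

1. not (not Box (p1 and p2) implies Box not Box (p1 and p2)), u
2. not Box (p1 and p2), u
3. not Box not Box (p1 and p2), u
4. not (p1 and p2), v
5. not p2, v
6. Box (p1 and p2), w
7. p1 and p2, w
8. p1, w
9. p2, w
Accessibility: uRu, uRv, uRw, vRv, wRw

Satisfiable (open branch found)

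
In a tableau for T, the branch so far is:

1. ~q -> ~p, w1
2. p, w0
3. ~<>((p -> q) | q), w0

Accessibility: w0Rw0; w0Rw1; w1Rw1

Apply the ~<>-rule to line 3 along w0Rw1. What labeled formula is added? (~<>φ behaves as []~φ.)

~<>φ behaves as []~φ: propagate the negated body to each accessible world.

~((p -> q) | q), w1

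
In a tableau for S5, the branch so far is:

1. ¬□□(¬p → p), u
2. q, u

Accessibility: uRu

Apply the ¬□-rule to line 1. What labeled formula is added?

a fresh world v with uRv, and ¬□(¬p → p) at v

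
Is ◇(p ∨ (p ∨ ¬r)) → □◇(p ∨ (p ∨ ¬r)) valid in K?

Tableau for the negation ¬(◇(p ∨ (p ∨ ¬r)) → □◇(p ∨ (p ∨ ¬r))):
1. ¬(◇(p ∨ (p ∨ ¬r)) → □◇(p ∨ (p ∨ ¬r))), u
2. ◇(p ∨ (p ∨ ¬r)), u   [¬→-rule on 1]
3. ¬□◇(p ∨ (p ∨ ¬r)), u   [¬→-rule on 1]
4. p ∨ (p ∨ ¬r), v   [◇-rule on 2: fresh world v, uRv]
5. p ∨ ¬r, v   [∨-rule on 4 (branches; this branch)]
6. ¬r, v   [∨-rule on 5 (branches; this branch)]
7. ¬◇(p ∨ (p ∨ ¬r)), w   [¬□-rule on 3: fresh world w, uRw]
Accessibility: uRv, uRw
The negation has an open branch (countermodel exists).

Not valid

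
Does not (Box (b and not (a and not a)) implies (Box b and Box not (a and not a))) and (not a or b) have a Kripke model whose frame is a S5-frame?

1. not (Box (b and not (a and not a)) implies (Box b and Box not (a and not a))) and (not a or b), 0
2. not (Box (b and not (a and not a)) implies (Box b and Box not (a and not a))), 0
3. not a or b, 0
4. Box (b and not (a and not a)), 0
5. not (Box b and Box not (a and not a)), 0
6. b and not (a and not a), 0
7. b, 0
8. not (a and not a), 0
9. not Box b, 0
10. a, 0
11. not b, 1
12. b and not (a and not a), 1
13. b, 1
14. not (a and not a), 1
Accessibility: 0R0, 0R1, 1R0, 1R1
Branch closes: b and not b both at 1.
All branches of the tableau close; one closing branch shown above.

Unsatisfiable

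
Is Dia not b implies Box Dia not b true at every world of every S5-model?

Yes, valid

Tableau for the negation not (Dia not b implies Box Dia not b):
1. not (Dia not b implies Box Dia not b), u
2. Dia not b, u   [neg-implies-rule on 1]
3. not Box Dia not b, u   [neg-implies-rule on 1]
4. not b, v   [Dia-rule on 2: fresh world v, uRv]
5. not Dia not b, w   [neg-Box-rule on 3: fresh world w, uRw]
6. b, u   [neg-Dia-rule on 5 via wRu]
7. b, v   [neg-Dia-rule on 5 via wRv]
Accessibility: uRu, uRv, uRw, vRu, vRv, vRw, wRu, wRv, wRw
Branch closes: b and not b both at v.
All branches of the negation close; one closing branch shown above.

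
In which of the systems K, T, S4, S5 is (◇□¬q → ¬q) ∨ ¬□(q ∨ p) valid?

S5

S4-tableau for the negation ¬((◇□¬q → ¬q) ∨ ¬□(q ∨ p)):
1. ¬((◇□¬q → ¬q) ∨ ¬□(q ∨ p)), u
2. ¬(◇□¬q → ¬q), u
3. □(q ∨ p), u
4. ◇□¬q, u
5. q, u
6. q ∨ p, u
7. p, u
8. □¬q, v
9. q ∨ p, v
10. ¬q, v
11. p, v
Accessibility: uRu, uRv, vRv
Complete open branch: countermodel on an S4-frame, so not valid in S4, nor in K, T (the same frame is also a K-frame and a T-frame).
S5-tableau for the negation ¬((◇□¬q → ¬q) ∨ ¬□(q ∨ p)):
1. ¬((◇□¬q → ¬q) ∨ ¬□(q ∨ p)), u
2. ¬(◇□¬q → ¬q), u
3. □(q ∨ p), u
4. ◇□¬q, u
5. q, u
6. q ∨ p, u
7. p, u
8. □¬q, v
9. q ∨ p, v
10. ¬q, u
Accessibility: uRu, uRv, vRu, vRv
Branch closes: q and ¬q both at u.
Every branch closes (one shown): valid in S5.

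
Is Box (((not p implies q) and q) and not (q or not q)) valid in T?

Not valid

Tableau for the negation not Box (((not p implies q) and q) and not (q or not q)):
1. not Box (((not p implies q) and q) and not (q or not q)), 0
2. not (((not p implies q) and q) and not (q or not q)), 1
3. q or not q, 1
4. not q, 1
Accessibility: 0R0, 0R1, 1R1
The negation has an open branch (countermodel exists).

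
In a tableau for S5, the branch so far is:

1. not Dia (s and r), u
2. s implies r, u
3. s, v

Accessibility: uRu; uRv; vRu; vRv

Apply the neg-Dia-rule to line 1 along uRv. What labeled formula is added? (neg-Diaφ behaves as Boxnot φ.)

not (s and r), v

neg-Diaφ behaves as Boxnot φ: propagate the negated body to each accessible world.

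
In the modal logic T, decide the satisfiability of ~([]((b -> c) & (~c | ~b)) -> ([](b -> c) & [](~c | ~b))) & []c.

Unsatisfiable

1. ~([]((b -> c) & (~c | ~b)) -> ([](b -> c) & [](~c | ~b))) & []c, 0
2. ~([]((b -> c) & (~c | ~b)) -> ([](b -> c) & [](~c | ~b))), 0   [&-rule on 1]
3. []c, 0   [&-rule on 1]
4. []((b -> c) & (~c | ~b)), 0   [~->-rule on 2]
5. ~([](b -> c) & [](~c | ~b)), 0   [~->-rule on 2]
6. c, 0   [[]-rule on 3 via 0R0]
7. (b -> c) & (~c | ~b), 0   [[]-rule on 4 via 0R0]
8. b -> c, 0   [&-rule on 7]
9. ~c | ~b, 0   [&-rule on 7]
10. ~[](~c | ~b), 0   [~&-rule on 5 (branches; this branch)]
11. ~b, 0   [|-rule on 9 (branches; this branch)]
12. ~(~c | ~b), 1   [~[]-rule on 10: fresh world 1, 0R1]
13. c, 1   [~|-rule on 12]
14. b, 1   [~|-rule on 12]
15. (b -> c) & (~c | ~b), 1   [[]-rule on 4 via 0R1]
16. b -> c, 1   [&-rule on 15]
17. ~c | ~b, 1   [&-rule on 15]
18. ~b, 1   [|-rule on 17 (branches; this branch)]
Accessibility: 0R0, 0R1, 1R1
Branch closes: b and ~b both at 1.
All branches of the tableau close; one closing branch shown above.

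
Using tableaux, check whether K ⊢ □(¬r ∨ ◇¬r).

Tableau for the negation ¬□(¬r ∨ ◇¬r):
1. ¬□(¬r ∨ ◇¬r), w0
2. ¬(¬r ∨ ◇¬r), w1
3. r, w1
4. ¬◇¬r, w1
Accessibility: w0Rw1
The negation has an open branch (countermodel exists).

No, not valid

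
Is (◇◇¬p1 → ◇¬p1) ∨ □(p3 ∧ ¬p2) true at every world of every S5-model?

Valid

Tableau for the negation ¬((◇◇¬p1 → ◇¬p1) ∨ □(p3 ∧ ¬p2)):
1. ¬((◇◇¬p1 → ◇¬p1) ∨ □(p3 ∧ ¬p2)), w0
2. ¬(◇◇¬p1 → ◇¬p1), w0
3. ¬□(p3 ∧ ¬p2), w0
4. ◇◇¬p1, w0
5. ¬◇¬p1, w0
6. p1, w0
7. ¬(p3 ∧ ¬p2), w1
8. p1, w1
9. p2, w1
10. ◇¬p1, w2
11. p1, w2
12. ¬p1, w3
13. p1, w3
Accessibility: w0Rw0, w0Rw1, w0Rw2, w0Rw3, w1Rw0, w1Rw1, w1Rw2, w1Rw3, w2Rw0, w2Rw1, w2Rw2, w2Rw3, w3Rw0, w3Rw1, w3Rw2, w3Rw3
Branch closes: p1 and ¬p1 both at w3.
Every branch of the negation's tableau closes; the branch above is one of them.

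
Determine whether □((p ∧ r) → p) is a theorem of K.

Valid

Tableau for the negation ¬□((p ∧ r) → p):
1. ¬□((p ∧ r) → p), 0
2. ¬((p ∧ r) → p), 1
3. p ∧ r, 1
4. ¬p, 1
5. p, 1
6. r, 1
Accessibility: 0R1
Branch closes: p and ¬p both at 1.
Every branch of the negation's tableau closes; the branch above is one of them.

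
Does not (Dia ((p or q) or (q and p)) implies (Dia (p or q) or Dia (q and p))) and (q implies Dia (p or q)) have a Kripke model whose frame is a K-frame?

1. not (Dia ((p or q) or (q and p)) implies (Dia (p or q) or Dia (q and p))) and (q implies Dia (p or q)), 0
2. not (Dia ((p or q) or (q and p)) implies (Dia (p or q) or Dia (q and p))), 0   [and-rule on 1]
3. q implies Dia (p or q), 0   [and-rule on 1]
4. Dia ((p or q) or (q and p)), 0   [neg-implies-rule on 2]
5. not (Dia (p or q) or Dia (q and p)), 0   [neg-implies-rule on 2]
6. not Dia (p or q), 0   [neg-or-rule on 5]
7. not Dia (q and p), 0   [neg-or-rule on 5]
8. Dia (p or q), 0   [implies-rule on 3 (branches; this branch)]
9. (p or q) or (q and p), 1   [Dia-rule on 4: fresh world 1, 0R1]
10. not (p or q), 1   [neg-Dia-rule on 6 via 0R1]
11. not p, 1   [neg-or-rule on 10]
12. not q, 1   [neg-or-rule on 10]
13. not (q and p), 1   [neg-Dia-rule on 7 via 0R1]
14. p or q, 1   [or-rule on 9 (branches; this branch)]
15. q, 1   [or-rule on 14 (branches; this branch)]
Accessibility: 0R1
Branch closes: q and not q both at 1.
All branches of the tableau close; one closing branch shown above.

Unsatisfiable (every branch closes)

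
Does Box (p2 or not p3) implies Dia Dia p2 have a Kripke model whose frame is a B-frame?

Yes, satisfiable

1. Box (p2 or not p3) implies Dia Dia p2, 0
2. Dia Dia p2, 0
3. Dia p2, 1
4. p2, 2
Accessibility: 0R0, 0R1, 1R0, 1R1, 1R2, 2R1, 2R2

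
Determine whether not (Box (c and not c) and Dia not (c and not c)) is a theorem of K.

Valid in K

Tableau for the negation Box (c and not c) and Dia not (c and not c):
1. Box (c and not c) and Dia not (c and not c), 0
2. Box (c and not c), 0
3. Dia not (c and not c), 0
4. not (c and not c), 1
5. c and not c, 1
6. c, 1
7. not c, 1
Accessibility: 0R1
Branch closes: c and not c both at 1.
All branches of the negation close; one closing branch shown above.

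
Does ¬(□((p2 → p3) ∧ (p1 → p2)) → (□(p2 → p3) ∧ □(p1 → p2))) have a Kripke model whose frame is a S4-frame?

Unsatisfiable

1. ¬(□((p2 → p3) ∧ (p1 → p2)) → (□(p2 → p3) ∧ □(p1 → p2))), u
2. □((p2 → p3) ∧ (p1 → p2)), u   [¬→-rule on 1]
3. ¬(□(p2 → p3) ∧ □(p1 → p2)), u   [¬→-rule on 1]
4. (p2 → p3) ∧ (p1 → p2), u   [□-rule on 2 via uRu]
5. p2 → p3, u   [∧-rule on 4]
6. p1 → p2, u   [∧-rule on 4]
7. ¬□(p1 → p2), u   [¬∧-rule on 3 (branches; this branch)]
8. p3, u   [→-rule on 5 (branches; this branch)]
9. p2, u   [→-rule on 6 (branches; this branch)]
10. ¬(p1 → p2), v   [¬□-rule on 7: fresh world v, uRv]
11. p1, v   [¬→-rule on 10]
12. ¬p2, v   [¬→-rule on 10]
13. (p2 → p3) ∧ (p1 → p2), v   [□-rule on 2 via uRv]
14. p2 → p3, v   [∧-rule on 13]
15. p1 → p2, v   [∧-rule on 13]
16. p3, v   [→-rule on 14 (branches; this branch)]
17. p2, v   [→-rule on 15 (branches; this branch)]
Accessibility: uRu, uRv, vRv
Branch closes: p2 and ¬p2 both at v.
(One branch shown.) All branches close.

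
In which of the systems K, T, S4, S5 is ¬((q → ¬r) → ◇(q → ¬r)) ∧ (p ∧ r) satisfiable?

K-tableau for the formula:
1. ¬((q → ¬r) → ◇(q → ¬r)) ∧ (p ∧ r), 0
2. ¬((q → ¬r) → ◇(q → ¬r)), 0   [∧-rule on 1]
3. p ∧ r, 0   [∧-rule on 1]
4. q → ¬r, 0   [¬→-rule on 2]
5. ¬◇(q → ¬r), 0   [¬→-rule on 2]
6. p, 0   [∧-rule on 3]
7. r, 0   [∧-rule on 3]
8. ¬q, 0   [→-rule on 4 (branches; this branch)]
Complete open branch: satisfiable in K.
T-tableau for the formula:
1. ¬((q → ¬r) → ◇(q → ¬r)) ∧ (p ∧ r), 0
2. ¬((q → ¬r) → ◇(q → ¬r)), 0   [∧-rule on 1]
3. p ∧ r, 0   [∧-rule on 1]
4. q → ¬r, 0   [¬→-rule on 2]
5. ¬◇(q → ¬r), 0   [¬→-rule on 2]
6. p, 0   [∧-rule on 3]
7. r, 0   [∧-rule on 3]
8. ¬(q → ¬r), 0   [¬◇-rule on 5 via 0R0]
9. q, 0   [¬→-rule on 8]
10. ¬r, 0   [→-rule on 4 (branches; this branch)]
Accessibility: 0R0
Branch closes: r and ¬r both at 0.
Every branch closes (one shown): unsatisfiable in T, hence also in S4, S5 (every S4/S5-frame is a T-frame).

K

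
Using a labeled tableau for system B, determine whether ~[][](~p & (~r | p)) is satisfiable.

Yes, satisfiable

1. ~[][](~p & (~r | p)), 0
2. ~[](~p & (~r | p)), 1
3. ~(~p & (~r | p)), 2
4. ~(~r | p), 2
5. r, 2
6. ~p, 2
Accessibility: 0R0, 0R1, 1R0, 1R1, 1R2, 2R1, 2R2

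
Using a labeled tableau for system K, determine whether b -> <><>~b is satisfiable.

Satisfiable

1. b -> <><>~b, w0
2. <><>~b, w0
3. <>~b, w1
4. ~b, w2
Accessibility: w0Rw1, w1Rw2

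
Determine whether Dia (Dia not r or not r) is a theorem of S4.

Not valid

Tableau for the negation not Dia (Dia not r or not r):
1. not Dia (Dia not r or not r), u
2. not (Dia not r or not r), u
3. not Dia not r, u
4. r, u
Accessibility: uRu
The negation has an open branch (countermodel exists).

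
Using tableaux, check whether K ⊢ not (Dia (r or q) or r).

Not valid

Tableau for the negation Dia (r or q) or r:
1. Dia (r or q) or r, u
2. r, u
The negation has an open branch (countermodel exists).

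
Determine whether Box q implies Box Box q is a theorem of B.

Tableau for the negation not (Box q implies Box Box q):
1. not (Box q implies Box Box q), w0
2. Box q, w0
3. not Box Box q, w0
4. q, w0
5. not Box q, w1
6. q, w1
7. not q, w2
Accessibility: w0Rw0, w0Rw1, w1Rw0, w1Rw1, w1Rw2, w2Rw1, w2Rw2
The negation has an open branch (countermodel exists).

Not valid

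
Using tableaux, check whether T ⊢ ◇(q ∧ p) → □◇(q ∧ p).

Tableau for the negation ¬(◇(q ∧ p) → □◇(q ∧ p)):
1. ¬(◇(q ∧ p) → □◇(q ∧ p)), u
2. ◇(q ∧ p), u   [¬→-rule on 1]
3. ¬□◇(q ∧ p), u   [¬→-rule on 1]
4. q ∧ p, v   [◇-rule on 2: fresh world v, uRv]
5. q, v   [∧-rule on 4]
6. p, v   [∧-rule on 4]
7. ¬◇(q ∧ p), w   [¬□-rule on 3: fresh world w, uRw]
8. ¬(q ∧ p), w   [¬◇-rule on 7 via wRw]
9. ¬p, w   [¬∧-rule on 8 (branches; this branch)]
Accessibility: uRu, uRv, uRw, vRv, wRw
The negation has an open branch (countermodel exists).

No, not valid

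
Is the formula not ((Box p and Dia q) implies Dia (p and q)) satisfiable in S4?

1. not ((Box p and Dia q) implies Dia (p and q)), 0
2. Box p and Dia q, 0   [neg-implies-rule on 1]
3. not Dia (p and q), 0   [neg-implies-rule on 1]
4. Box p, 0   [and-rule on 2]
5. Dia q, 0   [and-rule on 2]
6. not (p and q), 0   [neg-Dia-rule on 3 via 0R0]
7. p, 0   [Box-rule on 4 via 0R0]
8. not q, 0   [neg-and-rule on 6 (branches; this branch)]
9. q, 1   [Dia-rule on 5: fresh world 1, 0R1]
10. not (p and q), 1   [neg-Dia-rule on 3 via 0R1]
11. p, 1   [Box-rule on 4 via 0R1]
12. not q, 1   [neg-and-rule on 10 (branches; this branch)]
Accessibility: 0R0, 0R1, 1R1
Branch closes: q and not q both at 1.
Every branch closes; the branch above is one of them.

Unsatisfiable (every branch closes)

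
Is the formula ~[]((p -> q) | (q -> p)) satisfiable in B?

1. ~[]((p -> q) | (q -> p)), u
2. ~((p -> q) | (q -> p)), v
3. ~(p -> q), v
4. ~(q -> p), v
5. p, v
6. ~q, v
7. q, v
8. ~p, v
Accessibility: uRu, uRv, vRu, vRv
Branch closes: q and ~q both at v.
(One branch shown.) All branches close.

No, unsatisfiable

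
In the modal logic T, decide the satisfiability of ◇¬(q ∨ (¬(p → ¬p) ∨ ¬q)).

Unsatisfiable

1. ◇¬(q ∨ (¬(p → ¬p) ∨ ¬q)), u
2. ¬(q ∨ (¬(p → ¬p) ∨ ¬q)), v   [◇-rule on 1: fresh world v, uRv]
3. ¬q, v   [¬∨-rule on 2]
4. ¬(¬(p → ¬p) ∨ ¬q), v   [¬∨-rule on 2]
5. p → ¬p, v   [¬∨-rule on 4]
6. q, v   [¬∨-rule on 4]
Accessibility: uRu, uRv, vRv
Branch closes: q and ¬q both at v.
Every branch closes; the branch above is one of them.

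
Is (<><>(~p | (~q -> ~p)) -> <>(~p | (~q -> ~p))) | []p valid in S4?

Tableau for the negation ~((<><>(~p | (~q -> ~p)) -> <>(~p | (~q -> ~p))) | []p):
1. ~((<><>(~p | (~q -> ~p)) -> <>(~p | (~q -> ~p))) | []p), 0
2. ~(<><>(~p | (~q -> ~p)) -> <>(~p | (~q -> ~p))), 0
3. ~[]p, 0
4. <><>(~p | (~q -> ~p)), 0
5. ~<>(~p | (~q -> ~p)), 0
6. ~(~p | (~q -> ~p)), 0
7. p, 0
8. ~(~q -> ~p), 0
9. ~q, 0
10. ~p, 1
11. ~(~p | (~q -> ~p)), 1
12. p, 1
13. ~(~q -> ~p), 1
Accessibility: 0R0, 0R1, 1R1
Branch closes: p and ~p both at 1.
All branches of the negation close; one closing branch shown above.

Valid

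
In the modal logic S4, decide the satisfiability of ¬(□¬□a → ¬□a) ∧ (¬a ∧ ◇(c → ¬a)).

1. ¬(□¬□a → ¬□a) ∧ (¬a ∧ ◇(c → ¬a)), 0
2. ¬(□¬□a → ¬□a), 0   [∧-rule on 1]
3. ¬a ∧ ◇(c → ¬a), 0   [∧-rule on 1]
4. □¬□a, 0   [¬→-rule on 2]
5. □a, 0   [¬→-rule on 2]
6. ¬a, 0   [∧-rule on 3]
7. ◇(c → ¬a), 0   [∧-rule on 3]
8. ¬□a, 0   [□-rule on 4 via 0R0]
9. a, 0   [□-rule on 5 via 0R0]
Accessibility: 0R0
Branch closes: a and ¬a both at 0.
Every branch closes; the branch above is one of them.

No, unsatisfiable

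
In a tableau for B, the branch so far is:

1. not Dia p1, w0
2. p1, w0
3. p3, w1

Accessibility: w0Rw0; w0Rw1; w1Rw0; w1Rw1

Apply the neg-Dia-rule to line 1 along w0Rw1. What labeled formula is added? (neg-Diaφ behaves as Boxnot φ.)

not p1, w1

neg-Diaφ behaves as Boxnot φ: propagate the negated body to each accessible world.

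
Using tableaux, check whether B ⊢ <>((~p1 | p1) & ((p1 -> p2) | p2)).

Tableau for the negation ~<>((~p1 | p1) & ((p1 -> p2) | p2)):
1. ~<>((~p1 | p1) & ((p1 -> p2) | p2)), w0
2. ~((~p1 | p1) & ((p1 -> p2) | p2)), w0
3. ~((p1 -> p2) | p2), w0
4. ~(p1 -> p2), w0
5. ~p2, w0
6. p1, w0
Accessibility: w0Rw0
The negation has an open branch (countermodel exists).

Invalid (countermodel exists)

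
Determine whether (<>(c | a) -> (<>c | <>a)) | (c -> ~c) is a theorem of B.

Tableau for the negation ~((<>(c | a) -> (<>c | <>a)) | (c -> ~c)):
1. ~((<>(c | a) -> (<>c | <>a)) | (c -> ~c)), u
2. ~(<>(c | a) -> (<>c | <>a)), u   [~|-rule on 1]
3. ~(c -> ~c), u   [~|-rule on 1]
4. <>(c | a), u   [~->-rule on 2]
5. ~(<>c | <>a), u   [~->-rule on 2]
6. c, u   [~->-rule on 3]
7. ~<>c, u   [~|-rule on 5]
8. ~<>a, u   [~|-rule on 5]
9. ~c, u   [~<>-rule on 7 via uRu]
Accessibility: uRu
Branch closes: c and ~c both at u.
All branches of the negation close; one closing branch shown above.

Yes, valid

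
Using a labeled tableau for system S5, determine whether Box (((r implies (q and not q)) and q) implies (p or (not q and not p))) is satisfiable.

Satisfiable

1. Box (((r implies (q and not q)) and q) implies (p or (not q and not p))), w0
2. ((r implies (q and not q)) and q) implies (p or (not q and not p)), w0
3. p or (not q and not p), w0
4. not q and not p, w0
5. not q, w0
6. not p, w0
Accessibility: w0Rw0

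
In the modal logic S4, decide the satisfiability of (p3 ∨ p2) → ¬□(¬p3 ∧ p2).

1. (p3 ∨ p2) → ¬□(¬p3 ∧ p2), w0
2. ¬□(¬p3 ∧ p2), w0
3. ¬(¬p3 ∧ p2), w1
4. ¬p2, w1
Accessibility: w0Rw0, w0Rw1, w1Rw1

Satisfiable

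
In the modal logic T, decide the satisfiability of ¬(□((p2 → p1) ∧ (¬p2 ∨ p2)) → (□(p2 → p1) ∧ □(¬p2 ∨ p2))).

1. ¬(□((p2 → p1) ∧ (¬p2 ∨ p2)) → (□(p2 → p1) ∧ □(¬p2 ∨ p2))), w0
2. □((p2 → p1) ∧ (¬p2 ∨ p2)), w0
3. ¬(□(p2 → p1) ∧ □(¬p2 ∨ p2)), w0
4. (p2 → p1) ∧ (¬p2 ∨ p2), w0
5. p2 → p1, w0
6. ¬p2 ∨ p2, w0
7. ¬□(p2 → p1), w0
8. p1, w0
9. p2, w0
10. ¬(p2 → p1), w1
11. p2, w1
12. ¬p1, w1
13. (p2 → p1) ∧ (¬p2 ∨ p2), w1
14. p2 → p1, w1
15. ¬p2 ∨ p2, w1
16. p1, w1
Accessibility: w0Rw0, w0Rw1, w1Rw1
Branch closes: p1 and ¬p1 both at w1.
All branches of the tableau close; one closing branch shown above.

Unsatisfiable (every branch closes)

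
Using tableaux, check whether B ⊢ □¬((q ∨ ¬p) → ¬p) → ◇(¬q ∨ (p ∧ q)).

Tableau for the negation ¬(□¬((q ∨ ¬p) → ¬p) → ◇(¬q ∨ (p ∧ q))):
1. ¬(□¬((q ∨ ¬p) → ¬p) → ◇(¬q ∨ (p ∧ q))), w0
2. □¬((q ∨ ¬p) → ¬p), w0
3. ¬◇(¬q ∨ (p ∧ q)), w0
4. ¬((q ∨ ¬p) → ¬p), w0
5. q ∨ ¬p, w0
6. p, w0
7. ¬(¬q ∨ (p ∧ q)), w0
8. q, w0
9. ¬(p ∧ q), w0
10. ¬q, w0
Accessibility: w0Rw0
Branch closes: q and ¬q both at w0.
Every branch of the negation's tableau closes; the branch above is one of them.

Valid in B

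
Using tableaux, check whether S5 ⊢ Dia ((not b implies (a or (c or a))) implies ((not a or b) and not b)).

Not valid

Tableau for the negation not Dia ((not b implies (a or (c or a))) implies ((not a or b) and not b)):
1. not Dia ((not b implies (a or (c or a))) implies ((not a or b) and not b)), 0
2. not ((not b implies (a or (c or a))) implies ((not a or b) and not b)), 0
3. not b implies (a or (c or a)), 0
4. not ((not a or b) and not b), 0
5. a or (c or a), 0
6. b, 0
7. c or a, 0
8. a, 0
Accessibility: 0R0
The negation has an open branch (countermodel exists).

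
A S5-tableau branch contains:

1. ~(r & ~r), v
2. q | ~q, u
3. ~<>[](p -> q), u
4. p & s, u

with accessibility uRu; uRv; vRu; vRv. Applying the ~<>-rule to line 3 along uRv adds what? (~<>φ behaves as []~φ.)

~[](p -> q), v

~<>φ behaves as []~φ: propagate the negated body to each accessible world.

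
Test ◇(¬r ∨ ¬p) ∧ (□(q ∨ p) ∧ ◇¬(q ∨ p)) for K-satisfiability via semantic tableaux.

1. ◇(¬r ∨ ¬p) ∧ (□(q ∨ p) ∧ ◇¬(q ∨ p)), u
2. ◇(¬r ∨ ¬p), u
3. □(q ∨ p) ∧ ◇¬(q ∨ p), u
4. □(q ∨ p), u
5. ◇¬(q ∨ p), u
6. ¬r ∨ ¬p, v
7. q ∨ p, v
8. ¬p, v
9. q, v
10. ¬(q ∨ p), w
11. ¬q, w
12. ¬p, w
13. q ∨ p, w
14. p, w
Accessibility: uRv, uRw
Branch closes: p and ¬p both at w.
Every branch closes; the branch above is one of them.

Unsatisfiable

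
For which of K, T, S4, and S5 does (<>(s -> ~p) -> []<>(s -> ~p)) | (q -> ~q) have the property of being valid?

S5

S4-tableau for the negation ~((<>(s -> ~p) -> []<>(s -> ~p)) | (q -> ~q)):
1. ~((<>(s -> ~p) -> []<>(s -> ~p)) | (q -> ~q)), 0
2. ~(<>(s -> ~p) -> []<>(s -> ~p)), 0   [~|-rule on 1]
3. ~(q -> ~q), 0   [~|-rule on 1]
4. <>(s -> ~p), 0   [~->-rule on 2]
5. ~[]<>(s -> ~p), 0   [~->-rule on 2]
6. q, 0   [~->-rule on 3]
7. s -> ~p, 1   [<>-rule on 4: fresh world 1, 0R1]
8. ~p, 1   [->-rule on 7 (branches; this branch)]
9. ~<>(s -> ~p), 2   [~[]-rule on 5: fresh world 2, 0R2]
10. ~(s -> ~p), 2   [~<>-rule on 9 via 2R2]
11. s, 2   [~->-rule on 10]
12. p, 2   [~->-rule on 10]
Accessibility: 0R0, 0R1, 0R2, 1R1, 2R2
Complete open branch: countermodel on an S4-frame, so not valid in S4, nor in K, T (the same frame is also a K-frame and a T-frame).
S5-tableau for the negation ~((<>(s -> ~p) -> []<>(s -> ~p)) | (q -> ~q)):
1. ~((<>(s -> ~p) -> []<>(s -> ~p)) | (q -> ~q)), 0
2. ~(<>(s -> ~p) -> []<>(s -> ~p)), 0   [~|-rule on 1]
3. ~(q -> ~q), 0   [~|-rule on 1]
4. <>(s -> ~p), 0   [~->-rule on 2]
5. ~[]<>(s -> ~p), 0   [~->-rule on 2]
6. q, 0   [~->-rule on 3]
7. s -> ~p, 1   [<>-rule on 4: fresh world 1, 0R1]
8. ~p, 1   [->-rule on 7 (branches; this branch)]
9. ~<>(s -> ~p), 2   [~[]-rule on 5: fresh world 2, 0R2]
10. ~(s -> ~p), 0   [~<>-rule on 9 via 2R0]
11. s, 0   [~->-rule on 10]
12. p, 0   [~->-rule on 10]
13. ~(s -> ~p), 1   [~<>-rule on 9 via 2R1]
14. s, 1   [~->-rule on 13]
15. p, 1   [~->-rule on 13]
Accessibility: 0R0, 0R1, 0R2, 1R0, 1R1, 1R2, 2R0, 2R1, 2R2
Branch closes: p and ~p both at 1.
Every branch closes (one shown): valid in S5.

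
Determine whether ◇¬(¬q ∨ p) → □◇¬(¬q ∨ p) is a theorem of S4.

Invalid (countermodel exists)

Tableau for the negation ¬(◇¬(¬q ∨ p) → □◇¬(¬q ∨ p)):
1. ¬(◇¬(¬q ∨ p) → □◇¬(¬q ∨ p)), 0
2. ◇¬(¬q ∨ p), 0   [¬→-rule on 1]
3. ¬□◇¬(¬q ∨ p), 0   [¬→-rule on 1]
4. ¬(¬q ∨ p), 1   [◇-rule on 2: fresh world 1, 0R1]
5. q, 1   [¬∨-rule on 4]
6. ¬p, 1   [¬∨-rule on 4]
7. ¬◇¬(¬q ∨ p), 2   [¬□-rule on 3: fresh world 2, 0R2]
8. ¬q ∨ p, 2   [¬◇-rule on 7 via 2R2]
9. p, 2   [∨-rule on 8 (branches; this branch)]
Accessibility: 0R0, 0R1, 0R2, 1R1, 2R2
The negation has an open branch (countermodel exists).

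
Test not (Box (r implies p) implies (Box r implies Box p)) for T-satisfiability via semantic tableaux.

1. not (Box (r implies p) implies (Box r implies Box p)), 0
2. Box (r implies p), 0
3. not (Box r implies Box p), 0
4. Box r, 0
5. not Box p, 0
6. r implies p, 0
7. r, 0
8. p, 0
9. not p, 1
10. r implies p, 1
11. r, 1
12. p, 1
Accessibility: 0R0, 0R1, 1R1
Branch closes: p and not p both at 1.
(One branch shown.) All branches close.

No, unsatisfiable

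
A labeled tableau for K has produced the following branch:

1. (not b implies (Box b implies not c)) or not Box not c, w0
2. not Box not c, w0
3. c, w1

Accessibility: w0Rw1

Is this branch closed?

No atom appears with both signs at the same world.

Open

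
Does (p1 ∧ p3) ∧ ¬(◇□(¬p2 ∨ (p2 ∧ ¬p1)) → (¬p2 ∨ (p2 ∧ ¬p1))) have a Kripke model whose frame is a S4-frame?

Satisfiable (open branch found)

1. (p1 ∧ p3) ∧ ¬(◇□(¬p2 ∨ (p2 ∧ ¬p1)) → (¬p2 ∨ (p2 ∧ ¬p1))), 0
2. p1 ∧ p3, 0
3. ¬(◇□(¬p2 ∨ (p2 ∧ ¬p1)) → (¬p2 ∨ (p2 ∧ ¬p1))), 0
4. p1, 0
5. p3, 0
6. ◇□(¬p2 ∨ (p2 ∧ ¬p1)), 0
7. ¬(¬p2 ∨ (p2 ∧ ¬p1)), 0
8. p2, 0
9. ¬(p2 ∧ ¬p1), 0
10. □(¬p2 ∨ (p2 ∧ ¬p1)), 1
11. ¬p2 ∨ (p2 ∧ ¬p1), 1
12. p2 ∧ ¬p1, 1
13. p2, 1
14. ¬p1, 1
Accessibility: 0R0, 0R1, 1R1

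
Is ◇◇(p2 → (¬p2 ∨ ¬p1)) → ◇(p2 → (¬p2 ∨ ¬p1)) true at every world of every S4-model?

Tableau for the negation ¬(◇◇(p2 → (¬p2 ∨ ¬p1)) → ◇(p2 → (¬p2 ∨ ¬p1))):
1. ¬(◇◇(p2 → (¬p2 ∨ ¬p1)) → ◇(p2 → (¬p2 ∨ ¬p1))), 0
2. ◇◇(p2 → (¬p2 ∨ ¬p1)), 0
3. ¬◇(p2 → (¬p2 ∨ ¬p1)), 0
4. ¬(p2 → (¬p2 ∨ ¬p1)), 0
5. p2, 0
6. ¬(¬p2 ∨ ¬p1), 0
7. p1, 0
8. ◇(p2 → (¬p2 ∨ ¬p1)), 1
9. ¬(p2 → (¬p2 ∨ ¬p1)), 1
10. p2, 1
11. ¬(¬p2 ∨ ¬p1), 1
12. p1, 1
13. p2 → (¬p2 ∨ ¬p1), 2
14. ¬(p2 → (¬p2 ∨ ¬p1)), 2
15. p2, 2
16. ¬(¬p2 ∨ ¬p1), 2
17. p1, 2
18. ¬p2 ∨ ¬p1, 2
19. ¬p1, 2
Accessibility: 0R0, 0R1, 0R2, 1R1, 1R2, 2R2
Branch closes: p1 and ¬p1 both at 2.
All branches of the negation close; one closing branch shown above.

Yes, valid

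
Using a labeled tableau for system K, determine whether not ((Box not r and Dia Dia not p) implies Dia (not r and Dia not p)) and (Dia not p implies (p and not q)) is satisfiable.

1. not ((Box not r and Dia Dia not p) implies Dia (not r and Dia not p)) and (Dia not p implies (p and not q)), u
2. not ((Box not r and Dia Dia not p) implies Dia (not r and Dia not p)), u
3. Dia not p implies (p and not q), u
4. Box not r and Dia Dia not p, u
5. not Dia (not r and Dia not p), u
6. Box not r, u
7. Dia Dia not p, u
8. p and not q, u
9. p, u
10. not q, u
11. Dia not p, v
12. not (not r and Dia not p), v
13. not r, v
14. not Dia not p, v
15. not p, w
16. p, w
Accessibility: uRv, vRw
Branch closes: p and not p both at w.
(One branch shown.) All branches close.

Unsatisfiable (every branch closes)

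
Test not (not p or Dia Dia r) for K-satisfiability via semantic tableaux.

Satisfiable

1. not (not p or Dia Dia r), u
2. p, u
3. not Dia Dia r, u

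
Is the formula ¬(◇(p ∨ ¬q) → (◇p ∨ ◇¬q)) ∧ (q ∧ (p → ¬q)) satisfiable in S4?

Unsatisfiable

1. ¬(◇(p ∨ ¬q) → (◇p ∨ ◇¬q)) ∧ (q ∧ (p → ¬q)), 0
2. ¬(◇(p ∨ ¬q) → (◇p ∨ ◇¬q)), 0   [∧-rule on 1]
3. q ∧ (p → ¬q), 0   [∧-rule on 1]
4. ◇(p ∨ ¬q), 0   [¬→-rule on 2]
5. ¬(◇p ∨ ◇¬q), 0   [¬→-rule on 2]
6. q, 0   [∧-rule on 3]
7. p → ¬q, 0   [∧-rule on 3]
8. ¬◇p, 0   [¬∨-rule on 5]
9. ¬◇¬q, 0   [¬∨-rule on 5]
10. ¬p, 0   [¬◇-rule on 8 via 0R0]
11. p ∨ ¬q, 1   [◇-rule on 4: fresh world 1, 0R1]
12. ¬p, 1   [¬◇-rule on 8 via 0R1]
13. q, 1   [¬◇-rule on 9 via 0R1]
14. ¬q, 1   [∨-rule on 11 (branches; this branch)]
Accessibility: 0R0, 0R1, 1R1
Branch closes: q and ¬q both at 1.
All branches of the tableau close; one closing branch shown above.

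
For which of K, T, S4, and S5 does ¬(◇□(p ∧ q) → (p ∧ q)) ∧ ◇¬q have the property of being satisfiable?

S5-tableau for the formula:
1. ¬(◇□(p ∧ q) → (p ∧ q)) ∧ ◇¬q, 0
2. ¬(◇□(p ∧ q) → (p ∧ q)), 0
3. ◇¬q, 0
4. ◇□(p ∧ q), 0
5. ¬(p ∧ q), 0
6. ¬q, 0
7. ¬q, 1
8. □(p ∧ q), 2
9. p ∧ q, 0
10. p, 0
11. q, 0
Accessibility: 0R0, 0R1, 0R2, 1R0, 1R1, 1R2, 2R0, 2R1, 2R2
Branch closes: q and ¬q both at 0.
Every branch closes (one shown): unsatisfiable in S5.
S4-tableau for the formula:
1. ¬(◇□(p ∧ q) → (p ∧ q)) ∧ ◇¬q, 0
2. ¬(◇□(p ∧ q) → (p ∧ q)), 0
3. ◇¬q, 0
4. ◇□(p ∧ q), 0
5. ¬(p ∧ q), 0
6. ¬q, 0
7. ¬q, 1
8. □(p ∧ q), 2
9. p ∧ q, 2
10. p, 2
11. q, 2
Accessibility: 0R0, 0R1, 0R2, 1R1, 2R2
Complete open branch: satisfiable in S4, hence also in K, T (this S4-model is also a K-model and a T-model).

K, T, S4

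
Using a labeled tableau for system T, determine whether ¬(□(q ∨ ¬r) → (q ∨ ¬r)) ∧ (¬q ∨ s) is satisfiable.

Unsatisfiable (every branch closes)

1. ¬(□(q ∨ ¬r) → (q ∨ ¬r)) ∧ (¬q ∨ s), 0
2. ¬(□(q ∨ ¬r) → (q ∨ ¬r)), 0
3. ¬q ∨ s, 0
4. □(q ∨ ¬r), 0
5. ¬(q ∨ ¬r), 0
6. ¬q, 0
7. r, 0
8. q ∨ ¬r, 0
9. s, 0
10. ¬r, 0
Accessibility: 0R0
Branch closes: r and ¬r both at 0.
All branches of the tableau close; one closing branch shown above.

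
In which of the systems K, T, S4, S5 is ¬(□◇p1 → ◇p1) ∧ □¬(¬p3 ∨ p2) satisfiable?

K-tableau for the formula:
1. ¬(□◇p1 → ◇p1) ∧ □¬(¬p3 ∨ p2), 0
2. ¬(□◇p1 → ◇p1), 0   [∧-rule on 1]
3. □¬(¬p3 ∨ p2), 0   [∧-rule on 1]
4. □◇p1, 0   [¬→-rule on 2]
5. ¬◇p1, 0   [¬→-rule on 2]
Complete open branch: satisfiable in K.
T-tableau for the formula:
1. ¬(□◇p1 → ◇p1) ∧ □¬(¬p3 ∨ p2), 0
2. ¬(□◇p1 → ◇p1), 0   [∧-rule on 1]
3. □¬(¬p3 ∨ p2), 0   [∧-rule on 1]
4. □◇p1, 0   [¬→-rule on 2]
5. ¬◇p1, 0   [¬→-rule on 2]
6. ¬(¬p3 ∨ p2), 0   [□-rule on 3 via 0R0]
7. p3, 0   [¬∨-rule on 6]
8. ¬p2, 0   [¬∨-rule on 6]
9. ◇p1, 0   [□-rule on 4 via 0R0]
10. ¬p1, 0   [¬◇-rule on 5 via 0R0]
11. p1, 1   [◇-rule on 9: fresh world 1, 0R1]
12. ¬(¬p3 ∨ p2), 1   [□-rule on 3 via 0R1]
13. p3, 1   [¬∨-rule on 12]
14. ¬p2, 1   [¬∨-rule on 12]
15. ◇p1, 1   [□-rule on 4 via 0R1]
16. ¬p1, 1   [¬◇-rule on 5 via 0R1]
Accessibility: 0R0, 0R1, 1R1
Branch closes: p1 and ¬p1 both at 1.
Every branch closes (one shown): unsatisfiable in T, hence also in S4, S5 (every S4/S5-frame is a T-frame).

K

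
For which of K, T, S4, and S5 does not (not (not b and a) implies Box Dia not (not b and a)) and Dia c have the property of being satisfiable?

K, T, S4

S5-tableau for the formula:
1. not (not (not b and a) implies Box Dia not (not b and a)) and Dia c, w0
2. not (not (not b and a) implies Box Dia not (not b and a)), w0   [and-rule on 1]
3. Dia c, w0   [and-rule on 1]
4. not (not b and a), w0   [neg-implies-rule on 2]
5. not Box Dia not (not b and a), w0   [neg-implies-rule on 2]
6. not a, w0   [neg-and-rule on 4 (branches; this branch)]
7. c, w1   [Dia-rule on 3: fresh world w1, w0Rw1]
8. not Dia not (not b and a), w2   [neg-Box-rule on 5: fresh world w2, w0Rw2]
9. not b and a, w0   [neg-Dia-rule on 8 via w2Rw0]
10. not b, w0   [and-rule on 9]
11. a, w0   [and-rule on 9]
Accessibility: w0Rw0, w0Rw1, w0Rw2, w1Rw0, w1Rw1, w1Rw2, w2Rw0, w2Rw1, w2Rw2
Branch closes: a and not a both at w0.
Every branch closes (one shown): unsatisfiable in S5.
S4-tableau for the formula:
1. not (not (not b and a) implies Box Dia not (not b and a)) and Dia c, w0
2. not (not (not b and a) implies Box Dia not (not b and a)), w0   [and-rule on 1]
3. Dia c, w0   [and-rule on 1]
4. not (not b and a), w0   [neg-implies-rule on 2]
5. not Box Dia not (not b and a), w0   [neg-implies-rule on 2]
6. not a, w0   [neg-and-rule on 4 (branches; this branch)]
7. c, w1   [Dia-rule on 3: fresh world w1, w0Rw1]
8. not Dia not (not b and a), w2   [neg-Box-rule on 5: fresh world w2, w0Rw2]
9. not b and a, w2   [neg-Dia-rule on 8 via w2Rw2]
10. not b, w2   [and-rule on 9]
11. a, w2   [and-rule on 9]
Accessibility: w0Rw0, w0Rw1, w0Rw2, w1Rw1, w2Rw2
Complete open branch: satisfiable in S4, hence also in K, T (this S4-model is also a K-model and a T-model).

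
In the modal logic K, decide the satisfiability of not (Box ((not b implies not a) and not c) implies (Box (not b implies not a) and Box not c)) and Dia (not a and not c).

1. not (Box ((not b implies not a) and not c) implies (Box (not b implies not a) and Box not c)) and Dia (not a and not c), u
2. not (Box ((not b implies not a) and not c) implies (Box (not b implies not a) and Box not c)), u
3. Dia (not a and not c), u
4. Box ((not b implies not a) and not c), u
5. not (Box (not b implies not a) and Box not c), u
6. not Box (not b implies not a), u
7. not a and not c, v
8. not a, v
9. not c, v
10. (not b implies not a) and not c, v
11. not b implies not a, v
12. not (not b implies not a), w
13. not b, w
14. a, w
15. (not b implies not a) and not c, w
16. not b implies not a, w
17. not c, w
18. not a, w
Accessibility: uRv, uRw
Branch closes: a and not a both at w.
Every branch closes; the branch above is one of them.

Unsatisfiable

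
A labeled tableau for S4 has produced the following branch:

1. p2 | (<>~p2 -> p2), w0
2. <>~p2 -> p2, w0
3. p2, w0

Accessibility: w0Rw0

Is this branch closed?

No atom appears with both signs at the same world.

Not closed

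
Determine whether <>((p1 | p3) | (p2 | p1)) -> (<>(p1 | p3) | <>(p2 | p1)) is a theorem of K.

Tableau for the negation ~(<>((p1 | p3) | (p2 | p1)) -> (<>(p1 | p3) | <>(p2 | p1))):
1. ~(<>((p1 | p3) | (p2 | p1)) -> (<>(p1 | p3) | <>(p2 | p1))), 0
2. <>((p1 | p3) | (p2 | p1)), 0   [~->-rule on 1]
3. ~(<>(p1 | p3) | <>(p2 | p1)), 0   [~->-rule on 1]
4. ~<>(p1 | p3), 0   [~|-rule on 3]
5. ~<>(p2 | p1), 0   [~|-rule on 3]
6. (p1 | p3) | (p2 | p1), 1   [<>-rule on 2: fresh world 1, 0R1]
7. ~(p1 | p3), 1   [~<>-rule on 4 via 0R1]
8. ~p1, 1   [~|-rule on 7]
9. ~p3, 1   [~|-rule on 7]
10. ~(p2 | p1), 1   [~<>-rule on 5 via 0R1]
11. ~p2, 1   [~|-rule on 10]
12. p2 | p1, 1   [|-rule on 6 (branches; this branch)]
13. p1, 1   [|-rule on 12 (branches; this branch)]
Accessibility: 0R1
Branch closes: p1 and ~p1 both at 1.
All branches of the negation close; one closing branch shown above.

Valid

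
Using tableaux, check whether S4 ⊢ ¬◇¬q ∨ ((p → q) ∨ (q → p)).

Tableau for the negation ¬(¬◇¬q ∨ ((p → q) ∨ (q → p))):
1. ¬(¬◇¬q ∨ ((p → q) ∨ (q → p))), w0
2. ◇¬q, w0
3. ¬((p → q) ∨ (q → p)), w0
4. ¬(p → q), w0
5. ¬(q → p), w0
6. p, w0
7. ¬q, w0
8. q, w0
9. ¬p, w0
Accessibility: w0Rw0
Branch closes: q and ¬q both at w0.
Every branch of the negation's tableau closes; the branch above is one of them.

Yes, valid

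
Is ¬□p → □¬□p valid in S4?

No, not valid

Tableau for the negation ¬(¬□p → □¬□p):
1. ¬(¬□p → □¬□p), w0
2. ¬□p, w0
3. ¬□¬□p, w0
4. ¬p, w1
5. □p, w2
6. p, w2
Accessibility: w0Rw0, w0Rw1, w0Rw2, w1Rw1, w2Rw2
The negation has an open branch (countermodel exists).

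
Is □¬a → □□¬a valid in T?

Not valid

Tableau for the negation ¬(□¬a → □□¬a):
1. ¬(□¬a → □□¬a), 0
2. □¬a, 0
3. ¬□□¬a, 0
4. ¬a, 0
5. ¬□¬a, 1
6. ¬a, 1
7. a, 2
Accessibility: 0R0, 0R1, 1R1, 1R2, 2R2
The negation has an open branch (countermodel exists).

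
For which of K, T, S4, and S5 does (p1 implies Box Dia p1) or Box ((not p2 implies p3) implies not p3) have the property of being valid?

S4-tableau for the negation not ((p1 implies Box Dia p1) or Box ((not p2 implies p3) implies not p3)):
1. not ((p1 implies Box Dia p1) or Box ((not p2 implies p3) implies not p3)), u
2. not (p1 implies Box Dia p1), u
3. not Box ((not p2 implies p3) implies not p3), u
4. p1, u
5. not Box Dia p1, u
6. not ((not p2 implies p3) implies not p3), v
7. not p2 implies p3, v
8. p3, v
9. not Dia p1, w
10. not p1, w
Accessibility: uRu, uRv, uRw, vRv, wRw
Complete open branch: countermodel on an S4-frame, so not valid in S4, nor in K, T (the same frame is also a K-frame and a T-frame).
S5-tableau for the negation not ((p1 implies Box Dia p1) or Box ((not p2 implies p3) implies not p3)):
1. not ((p1 implies Box Dia p1) or Box ((not p2 implies p3) implies not p3)), u
2. not (p1 implies Box Dia p1), u
3. not Box ((not p2 implies p3) implies not p3), u
4. p1, u
5. not Box Dia p1, u
6. not ((not p2 implies p3) implies not p3), v
7. not p2 implies p3, v
8. p3, v
9. not Dia p1, w
10. not p1, u
Accessibility: uRu, uRv, uRw, vRu, vRv, vRw, wRu, wRv, wRw
Branch closes: p1 and not p1 both at u.
Every branch closes (one shown): valid in S5.

S5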